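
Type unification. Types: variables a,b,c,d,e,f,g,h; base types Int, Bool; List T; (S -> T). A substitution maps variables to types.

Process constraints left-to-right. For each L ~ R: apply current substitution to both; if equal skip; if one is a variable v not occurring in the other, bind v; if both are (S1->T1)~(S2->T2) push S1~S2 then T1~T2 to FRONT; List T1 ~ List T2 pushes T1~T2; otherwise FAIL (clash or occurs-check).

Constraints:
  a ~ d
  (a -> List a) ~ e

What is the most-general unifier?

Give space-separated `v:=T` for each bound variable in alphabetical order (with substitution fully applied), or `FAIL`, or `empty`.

step 1: unify a ~ d  [subst: {-} | 1 pending]
  bind a := d
step 2: unify (d -> List d) ~ e  [subst: {a:=d} | 0 pending]
  bind e := (d -> List d)

Answer: a:=d e:=(d -> List d)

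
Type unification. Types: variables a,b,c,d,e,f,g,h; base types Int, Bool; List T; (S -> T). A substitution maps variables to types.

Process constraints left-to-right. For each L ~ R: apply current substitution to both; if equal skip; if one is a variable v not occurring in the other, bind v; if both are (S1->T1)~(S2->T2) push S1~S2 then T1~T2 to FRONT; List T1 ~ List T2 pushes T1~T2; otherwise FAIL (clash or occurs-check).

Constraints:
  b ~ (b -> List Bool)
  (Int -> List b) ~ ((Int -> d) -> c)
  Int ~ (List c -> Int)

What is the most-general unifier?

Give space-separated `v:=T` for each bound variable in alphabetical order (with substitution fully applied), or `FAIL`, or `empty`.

Answer: FAIL

Derivation:
step 1: unify b ~ (b -> List Bool)  [subst: {-} | 2 pending]
  occurs-check fail: b in (b -> List Bool)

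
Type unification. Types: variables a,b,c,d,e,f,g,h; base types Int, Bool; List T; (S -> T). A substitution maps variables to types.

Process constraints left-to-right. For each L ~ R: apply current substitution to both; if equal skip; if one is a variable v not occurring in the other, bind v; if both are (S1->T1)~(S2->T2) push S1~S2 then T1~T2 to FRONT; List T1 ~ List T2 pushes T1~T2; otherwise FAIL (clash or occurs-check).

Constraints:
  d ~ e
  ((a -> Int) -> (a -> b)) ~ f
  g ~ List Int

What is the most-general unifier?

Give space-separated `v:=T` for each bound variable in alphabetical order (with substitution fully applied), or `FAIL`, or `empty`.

Answer: d:=e f:=((a -> Int) -> (a -> b)) g:=List Int

Derivation:
step 1: unify d ~ e  [subst: {-} | 2 pending]
  bind d := e
step 2: unify ((a -> Int) -> (a -> b)) ~ f  [subst: {d:=e} | 1 pending]
  bind f := ((a -> Int) -> (a -> b))
step 3: unify g ~ List Int  [subst: {d:=e, f:=((a -> Int) -> (a -> b))} | 0 pending]
  bind g := List Int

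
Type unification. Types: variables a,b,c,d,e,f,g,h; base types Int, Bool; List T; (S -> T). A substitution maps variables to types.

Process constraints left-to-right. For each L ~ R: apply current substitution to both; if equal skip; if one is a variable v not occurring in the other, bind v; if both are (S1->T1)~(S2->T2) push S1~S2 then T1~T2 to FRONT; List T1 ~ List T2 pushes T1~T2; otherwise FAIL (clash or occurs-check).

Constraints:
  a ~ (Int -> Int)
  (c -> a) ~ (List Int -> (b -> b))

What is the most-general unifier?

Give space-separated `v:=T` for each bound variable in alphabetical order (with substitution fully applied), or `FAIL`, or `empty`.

step 1: unify a ~ (Int -> Int)  [subst: {-} | 1 pending]
  bind a := (Int -> Int)
step 2: unify (c -> (Int -> Int)) ~ (List Int -> (b -> b))  [subst: {a:=(Int -> Int)} | 0 pending]
  -> decompose arrow: push c~List Int, (Int -> Int)~(b -> b)
step 3: unify c ~ List Int  [subst: {a:=(Int -> Int)} | 1 pending]
  bind c := List Int
step 4: unify (Int -> Int) ~ (b -> b)  [subst: {a:=(Int -> Int), c:=List Int} | 0 pending]
  -> decompose arrow: push Int~b, Int~b
step 5: unify Int ~ b  [subst: {a:=(Int -> Int), c:=List Int} | 1 pending]
  bind b := Int
step 6: unify Int ~ Int  [subst: {a:=(Int -> Int), c:=List Int, b:=Int} | 0 pending]
  -> identical, skip

Answer: a:=(Int -> Int) b:=Int c:=List Int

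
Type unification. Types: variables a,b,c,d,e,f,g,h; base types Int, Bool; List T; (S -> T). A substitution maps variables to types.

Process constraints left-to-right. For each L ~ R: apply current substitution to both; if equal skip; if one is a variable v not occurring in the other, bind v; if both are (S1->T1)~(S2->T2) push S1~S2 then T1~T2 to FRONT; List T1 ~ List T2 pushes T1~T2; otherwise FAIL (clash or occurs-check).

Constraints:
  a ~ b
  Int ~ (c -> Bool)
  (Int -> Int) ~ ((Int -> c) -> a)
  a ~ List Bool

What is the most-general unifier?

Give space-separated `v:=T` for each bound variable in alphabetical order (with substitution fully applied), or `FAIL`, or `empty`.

step 1: unify a ~ b  [subst: {-} | 3 pending]
  bind a := b
step 2: unify Int ~ (c -> Bool)  [subst: {a:=b} | 2 pending]
  clash: Int vs (c -> Bool)

Answer: FAIL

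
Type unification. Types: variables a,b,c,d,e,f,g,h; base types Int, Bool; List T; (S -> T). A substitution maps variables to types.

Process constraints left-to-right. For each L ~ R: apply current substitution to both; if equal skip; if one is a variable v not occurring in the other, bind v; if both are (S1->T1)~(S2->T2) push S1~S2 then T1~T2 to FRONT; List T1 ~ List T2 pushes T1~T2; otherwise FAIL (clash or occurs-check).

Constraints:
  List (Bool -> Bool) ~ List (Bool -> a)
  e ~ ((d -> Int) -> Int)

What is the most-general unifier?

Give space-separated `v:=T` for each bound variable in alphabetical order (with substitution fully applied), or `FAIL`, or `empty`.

Answer: a:=Bool e:=((d -> Int) -> Int)

Derivation:
step 1: unify List (Bool -> Bool) ~ List (Bool -> a)  [subst: {-} | 1 pending]
  -> decompose List: push (Bool -> Bool)~(Bool -> a)
step 2: unify (Bool -> Bool) ~ (Bool -> a)  [subst: {-} | 1 pending]
  -> decompose arrow: push Bool~Bool, Bool~a
step 3: unify Bool ~ Bool  [subst: {-} | 2 pending]
  -> identical, skip
step 4: unify Bool ~ a  [subst: {-} | 1 pending]
  bind a := Bool
step 5: unify e ~ ((d -> Int) -> Int)  [subst: {a:=Bool} | 0 pending]
  bind e := ((d -> Int) -> Int)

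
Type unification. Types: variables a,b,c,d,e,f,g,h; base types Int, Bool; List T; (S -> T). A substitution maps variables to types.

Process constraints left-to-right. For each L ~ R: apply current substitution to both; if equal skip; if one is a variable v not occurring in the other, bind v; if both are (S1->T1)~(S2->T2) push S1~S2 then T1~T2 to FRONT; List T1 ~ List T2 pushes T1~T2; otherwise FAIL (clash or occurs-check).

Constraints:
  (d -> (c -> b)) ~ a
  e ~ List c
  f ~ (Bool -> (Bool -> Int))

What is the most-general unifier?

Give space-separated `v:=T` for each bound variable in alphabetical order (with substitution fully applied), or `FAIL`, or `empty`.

Answer: a:=(d -> (c -> b)) e:=List c f:=(Bool -> (Bool -> Int))

Derivation:
step 1: unify (d -> (c -> b)) ~ a  [subst: {-} | 2 pending]
  bind a := (d -> (c -> b))
step 2: unify e ~ List c  [subst: {a:=(d -> (c -> b))} | 1 pending]
  bind e := List c
step 3: unify f ~ (Bool -> (Bool -> Int))  [subst: {a:=(d -> (c -> b)), e:=List c} | 0 pending]
  bind f := (Bool -> (Bool -> Int))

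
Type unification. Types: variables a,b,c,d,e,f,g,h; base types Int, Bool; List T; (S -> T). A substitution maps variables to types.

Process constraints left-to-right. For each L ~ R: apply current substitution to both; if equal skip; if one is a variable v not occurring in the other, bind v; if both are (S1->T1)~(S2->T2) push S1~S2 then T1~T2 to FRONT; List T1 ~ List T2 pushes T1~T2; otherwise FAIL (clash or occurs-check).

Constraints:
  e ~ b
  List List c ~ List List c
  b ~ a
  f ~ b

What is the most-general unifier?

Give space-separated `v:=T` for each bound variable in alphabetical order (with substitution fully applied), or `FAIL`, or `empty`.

Answer: b:=a e:=a f:=a

Derivation:
step 1: unify e ~ b  [subst: {-} | 3 pending]
  bind e := b
step 2: unify List List c ~ List List c  [subst: {e:=b} | 2 pending]
  -> identical, skip
step 3: unify b ~ a  [subst: {e:=b} | 1 pending]
  bind b := a
step 4: unify f ~ a  [subst: {e:=b, b:=a} | 0 pending]
  bind f := a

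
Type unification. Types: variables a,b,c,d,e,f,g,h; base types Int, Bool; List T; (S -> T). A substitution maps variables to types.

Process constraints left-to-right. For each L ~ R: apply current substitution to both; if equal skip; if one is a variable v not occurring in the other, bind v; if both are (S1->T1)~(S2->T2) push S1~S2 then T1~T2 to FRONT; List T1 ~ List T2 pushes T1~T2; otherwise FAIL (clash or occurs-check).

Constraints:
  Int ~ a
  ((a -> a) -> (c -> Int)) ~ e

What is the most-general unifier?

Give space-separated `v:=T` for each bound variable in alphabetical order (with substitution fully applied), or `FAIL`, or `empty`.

step 1: unify Int ~ a  [subst: {-} | 1 pending]
  bind a := Int
step 2: unify ((Int -> Int) -> (c -> Int)) ~ e  [subst: {a:=Int} | 0 pending]
  bind e := ((Int -> Int) -> (c -> Int))

Answer: a:=Int e:=((Int -> Int) -> (c -> Int))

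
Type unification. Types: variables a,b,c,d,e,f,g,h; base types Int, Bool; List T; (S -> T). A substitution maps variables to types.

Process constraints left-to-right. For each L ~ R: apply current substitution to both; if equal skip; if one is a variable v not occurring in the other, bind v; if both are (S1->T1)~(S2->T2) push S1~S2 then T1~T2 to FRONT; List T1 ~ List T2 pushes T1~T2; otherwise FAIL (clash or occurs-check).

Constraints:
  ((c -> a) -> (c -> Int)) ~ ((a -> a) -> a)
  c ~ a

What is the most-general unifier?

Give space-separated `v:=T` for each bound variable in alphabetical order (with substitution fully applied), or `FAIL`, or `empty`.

Answer: FAIL

Derivation:
step 1: unify ((c -> a) -> (c -> Int)) ~ ((a -> a) -> a)  [subst: {-} | 1 pending]
  -> decompose arrow: push (c -> a)~(a -> a), (c -> Int)~a
step 2: unify (c -> a) ~ (a -> a)  [subst: {-} | 2 pending]
  -> decompose arrow: push c~a, a~a
step 3: unify c ~ a  [subst: {-} | 3 pending]
  bind c := a
step 4: unify a ~ a  [subst: {c:=a} | 2 pending]
  -> identical, skip
step 5: unify (a -> Int) ~ a  [subst: {c:=a} | 1 pending]
  occurs-check fail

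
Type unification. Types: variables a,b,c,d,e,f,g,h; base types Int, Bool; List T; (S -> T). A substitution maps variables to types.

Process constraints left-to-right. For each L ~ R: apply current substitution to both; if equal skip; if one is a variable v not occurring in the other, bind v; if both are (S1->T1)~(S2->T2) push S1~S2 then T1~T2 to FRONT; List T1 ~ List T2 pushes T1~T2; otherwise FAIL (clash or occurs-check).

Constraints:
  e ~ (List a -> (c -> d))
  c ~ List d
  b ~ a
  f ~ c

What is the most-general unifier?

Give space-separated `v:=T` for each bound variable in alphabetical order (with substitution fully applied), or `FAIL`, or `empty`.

step 1: unify e ~ (List a -> (c -> d))  [subst: {-} | 3 pending]
  bind e := (List a -> (c -> d))
step 2: unify c ~ List d  [subst: {e:=(List a -> (c -> d))} | 2 pending]
  bind c := List d
step 3: unify b ~ a  [subst: {e:=(List a -> (c -> d)), c:=List d} | 1 pending]
  bind b := a
step 4: unify f ~ List d  [subst: {e:=(List a -> (c -> d)), c:=List d, b:=a} | 0 pending]
  bind f := List d

Answer: b:=a c:=List d e:=(List a -> (List d -> d)) f:=List d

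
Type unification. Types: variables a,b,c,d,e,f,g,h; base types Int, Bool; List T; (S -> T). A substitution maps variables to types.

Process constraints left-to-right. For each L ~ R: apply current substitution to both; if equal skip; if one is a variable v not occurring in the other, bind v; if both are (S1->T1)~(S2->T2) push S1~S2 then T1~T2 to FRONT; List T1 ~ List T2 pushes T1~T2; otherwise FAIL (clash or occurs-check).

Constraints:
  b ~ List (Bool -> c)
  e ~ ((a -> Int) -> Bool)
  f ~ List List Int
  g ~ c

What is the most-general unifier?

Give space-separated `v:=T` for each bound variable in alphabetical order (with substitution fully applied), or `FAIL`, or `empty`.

step 1: unify b ~ List (Bool -> c)  [subst: {-} | 3 pending]
  bind b := List (Bool -> c)
step 2: unify e ~ ((a -> Int) -> Bool)  [subst: {b:=List (Bool -> c)} | 2 pending]
  bind e := ((a -> Int) -> Bool)
step 3: unify f ~ List List Int  [subst: {b:=List (Bool -> c), e:=((a -> Int) -> Bool)} | 1 pending]
  bind f := List List Int
step 4: unify g ~ c  [subst: {b:=List (Bool -> c), e:=((a -> Int) -> Bool), f:=List List Int} | 0 pending]
  bind g := c

Answer: b:=List (Bool -> c) e:=((a -> Int) -> Bool) f:=List List Int g:=c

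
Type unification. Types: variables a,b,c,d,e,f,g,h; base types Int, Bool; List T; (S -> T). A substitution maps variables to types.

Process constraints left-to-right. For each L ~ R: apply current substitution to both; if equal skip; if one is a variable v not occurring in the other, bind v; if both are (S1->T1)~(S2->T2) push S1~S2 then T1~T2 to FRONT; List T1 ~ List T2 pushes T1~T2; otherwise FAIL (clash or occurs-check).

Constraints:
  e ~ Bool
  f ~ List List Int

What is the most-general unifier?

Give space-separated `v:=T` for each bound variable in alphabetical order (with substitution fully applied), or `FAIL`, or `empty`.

step 1: unify e ~ Bool  [subst: {-} | 1 pending]
  bind e := Bool
step 2: unify f ~ List List Int  [subst: {e:=Bool} | 0 pending]
  bind f := List List Int

Answer: e:=Bool f:=List List Int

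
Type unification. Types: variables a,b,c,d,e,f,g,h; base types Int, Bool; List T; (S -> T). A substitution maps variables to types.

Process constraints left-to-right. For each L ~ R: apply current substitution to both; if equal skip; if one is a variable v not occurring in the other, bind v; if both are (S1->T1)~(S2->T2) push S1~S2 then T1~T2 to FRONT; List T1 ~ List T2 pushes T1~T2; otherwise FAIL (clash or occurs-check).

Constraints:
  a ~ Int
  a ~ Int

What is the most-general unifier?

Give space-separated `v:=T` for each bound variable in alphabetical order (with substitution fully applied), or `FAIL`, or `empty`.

step 1: unify a ~ Int  [subst: {-} | 1 pending]
  bind a := Int
step 2: unify Int ~ Int  [subst: {a:=Int} | 0 pending]
  -> identical, skip

Answer: a:=Int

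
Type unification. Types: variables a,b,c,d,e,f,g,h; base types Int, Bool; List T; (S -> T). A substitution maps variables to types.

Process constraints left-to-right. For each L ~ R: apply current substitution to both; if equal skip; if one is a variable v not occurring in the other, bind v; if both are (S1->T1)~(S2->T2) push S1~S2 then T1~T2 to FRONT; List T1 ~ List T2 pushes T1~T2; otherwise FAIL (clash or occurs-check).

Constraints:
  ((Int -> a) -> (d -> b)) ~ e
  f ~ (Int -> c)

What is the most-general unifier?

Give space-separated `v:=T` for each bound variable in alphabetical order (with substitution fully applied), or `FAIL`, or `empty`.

Answer: e:=((Int -> a) -> (d -> b)) f:=(Int -> c)

Derivation:
step 1: unify ((Int -> a) -> (d -> b)) ~ e  [subst: {-} | 1 pending]
  bind e := ((Int -> a) -> (d -> b))
step 2: unify f ~ (Int -> c)  [subst: {e:=((Int -> a) -> (d -> b))} | 0 pending]
  bind f := (Int -> c)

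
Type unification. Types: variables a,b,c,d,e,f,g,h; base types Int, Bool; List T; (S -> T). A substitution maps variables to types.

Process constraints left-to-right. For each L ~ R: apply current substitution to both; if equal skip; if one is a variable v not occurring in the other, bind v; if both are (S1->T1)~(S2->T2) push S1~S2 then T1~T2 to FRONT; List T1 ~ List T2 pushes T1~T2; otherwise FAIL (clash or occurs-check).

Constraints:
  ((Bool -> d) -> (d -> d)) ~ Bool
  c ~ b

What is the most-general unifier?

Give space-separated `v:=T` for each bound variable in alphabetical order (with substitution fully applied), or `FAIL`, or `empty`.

Answer: FAIL

Derivation:
step 1: unify ((Bool -> d) -> (d -> d)) ~ Bool  [subst: {-} | 1 pending]
  clash: ((Bool -> d) -> (d -> d)) vs Bool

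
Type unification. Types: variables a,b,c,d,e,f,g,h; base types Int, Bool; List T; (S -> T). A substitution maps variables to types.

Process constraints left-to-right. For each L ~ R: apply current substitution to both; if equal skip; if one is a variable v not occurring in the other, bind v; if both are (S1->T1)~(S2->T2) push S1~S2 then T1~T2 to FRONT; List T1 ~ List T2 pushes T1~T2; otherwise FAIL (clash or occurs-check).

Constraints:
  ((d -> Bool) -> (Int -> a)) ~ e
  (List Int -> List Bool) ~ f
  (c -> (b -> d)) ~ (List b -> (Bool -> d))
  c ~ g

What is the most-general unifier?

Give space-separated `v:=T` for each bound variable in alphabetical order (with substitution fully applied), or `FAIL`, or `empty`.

step 1: unify ((d -> Bool) -> (Int -> a)) ~ e  [subst: {-} | 3 pending]
  bind e := ((d -> Bool) -> (Int -> a))
step 2: unify (List Int -> List Bool) ~ f  [subst: {e:=((d -> Bool) -> (Int -> a))} | 2 pending]
  bind f := (List Int -> List Bool)
step 3: unify (c -> (b -> d)) ~ (List b -> (Bool -> d))  [subst: {e:=((d -> Bool) -> (Int -> a)), f:=(List Int -> List Bool)} | 1 pending]
  -> decompose arrow: push c~List b, (b -> d)~(Bool -> d)
step 4: unify c ~ List b  [subst: {e:=((d -> Bool) -> (Int -> a)), f:=(List Int -> List Bool)} | 2 pending]
  bind c := List b
step 5: unify (b -> d) ~ (Bool -> d)  [subst: {e:=((d -> Bool) -> (Int -> a)), f:=(List Int -> List Bool), c:=List b} | 1 pending]
  -> decompose arrow: push b~Bool, d~d
step 6: unify b ~ Bool  [subst: {e:=((d -> Bool) -> (Int -> a)), f:=(List Int -> List Bool), c:=List b} | 2 pending]
  bind b := Bool
step 7: unify d ~ d  [subst: {e:=((d -> Bool) -> (Int -> a)), f:=(List Int -> List Bool), c:=List b, b:=Bool} | 1 pending]
  -> identical, skip
step 8: unify List Bool ~ g  [subst: {e:=((d -> Bool) -> (Int -> a)), f:=(List Int -> List Bool), c:=List b, b:=Bool} | 0 pending]
  bind g := List Bool

Answer: b:=Bool c:=List Bool e:=((d -> Bool) -> (Int -> a)) f:=(List Int -> List Bool) g:=List Bool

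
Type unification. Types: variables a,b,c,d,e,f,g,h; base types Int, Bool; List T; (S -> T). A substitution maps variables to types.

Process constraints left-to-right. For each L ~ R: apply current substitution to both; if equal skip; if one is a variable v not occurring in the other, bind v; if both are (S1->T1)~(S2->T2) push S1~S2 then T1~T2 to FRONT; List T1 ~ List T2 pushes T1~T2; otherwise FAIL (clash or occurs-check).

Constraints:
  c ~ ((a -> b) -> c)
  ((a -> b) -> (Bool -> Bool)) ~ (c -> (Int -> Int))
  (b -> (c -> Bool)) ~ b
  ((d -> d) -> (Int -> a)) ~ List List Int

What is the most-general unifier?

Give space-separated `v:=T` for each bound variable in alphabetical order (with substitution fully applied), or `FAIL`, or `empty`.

step 1: unify c ~ ((a -> b) -> c)  [subst: {-} | 3 pending]
  occurs-check fail: c in ((a -> b) -> c)

Answer: FAIL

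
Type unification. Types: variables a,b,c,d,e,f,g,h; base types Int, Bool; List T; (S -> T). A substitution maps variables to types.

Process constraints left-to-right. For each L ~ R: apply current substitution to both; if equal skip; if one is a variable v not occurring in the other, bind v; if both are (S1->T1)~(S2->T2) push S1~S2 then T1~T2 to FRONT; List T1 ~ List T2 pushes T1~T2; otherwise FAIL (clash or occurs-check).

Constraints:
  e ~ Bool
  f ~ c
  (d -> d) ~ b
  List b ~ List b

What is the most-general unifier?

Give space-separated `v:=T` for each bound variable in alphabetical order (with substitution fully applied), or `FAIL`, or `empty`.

step 1: unify e ~ Bool  [subst: {-} | 3 pending]
  bind e := Bool
step 2: unify f ~ c  [subst: {e:=Bool} | 2 pending]
  bind f := c
step 3: unify (d -> d) ~ b  [subst: {e:=Bool, f:=c} | 1 pending]
  bind b := (d -> d)
step 4: unify List (d -> d) ~ List (d -> d)  [subst: {e:=Bool, f:=c, b:=(d -> d)} | 0 pending]
  -> identical, skip

Answer: b:=(d -> d) e:=Bool f:=c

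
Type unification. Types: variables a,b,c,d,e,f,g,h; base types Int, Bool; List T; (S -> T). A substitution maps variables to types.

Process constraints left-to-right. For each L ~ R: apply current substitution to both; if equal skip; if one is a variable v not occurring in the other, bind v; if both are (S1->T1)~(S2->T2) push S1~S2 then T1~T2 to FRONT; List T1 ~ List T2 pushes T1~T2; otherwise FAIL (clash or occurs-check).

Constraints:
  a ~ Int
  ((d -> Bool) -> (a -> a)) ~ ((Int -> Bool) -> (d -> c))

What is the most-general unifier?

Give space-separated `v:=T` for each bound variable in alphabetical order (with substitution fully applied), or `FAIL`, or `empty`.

step 1: unify a ~ Int  [subst: {-} | 1 pending]
  bind a := Int
step 2: unify ((d -> Bool) -> (Int -> Int)) ~ ((Int -> Bool) -> (d -> c))  [subst: {a:=Int} | 0 pending]
  -> decompose arrow: push (d -> Bool)~(Int -> Bool), (Int -> Int)~(d -> c)
step 3: unify (d -> Bool) ~ (Int -> Bool)  [subst: {a:=Int} | 1 pending]
  -> decompose arrow: push d~Int, Bool~Bool
step 4: unify d ~ Int  [subst: {a:=Int} | 2 pending]
  bind d := Int
step 5: unify Bool ~ Bool  [subst: {a:=Int, d:=Int} | 1 pending]
  -> identical, skip
step 6: unify (Int -> Int) ~ (Int -> c)  [subst: {a:=Int, d:=Int} | 0 pending]
  -> decompose arrow: push Int~Int, Int~c
step 7: unify Int ~ Int  [subst: {a:=Int, d:=Int} | 1 pending]
  -> identical, skip
step 8: unify Int ~ c  [subst: {a:=Int, d:=Int} | 0 pending]
  bind c := Int

Answer: a:=Int c:=Int d:=Int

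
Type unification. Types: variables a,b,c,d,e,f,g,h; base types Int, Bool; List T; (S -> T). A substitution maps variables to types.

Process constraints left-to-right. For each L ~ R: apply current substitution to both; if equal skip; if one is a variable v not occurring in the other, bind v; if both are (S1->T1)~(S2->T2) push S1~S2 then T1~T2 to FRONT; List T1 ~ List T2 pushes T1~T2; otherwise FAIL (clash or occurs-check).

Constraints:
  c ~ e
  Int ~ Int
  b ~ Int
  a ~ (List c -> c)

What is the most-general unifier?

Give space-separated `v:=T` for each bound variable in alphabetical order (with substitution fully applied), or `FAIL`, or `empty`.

step 1: unify c ~ e  [subst: {-} | 3 pending]
  bind c := e
step 2: unify Int ~ Int  [subst: {c:=e} | 2 pending]
  -> identical, skip
step 3: unify b ~ Int  [subst: {c:=e} | 1 pending]
  bind b := Int
step 4: unify a ~ (List e -> e)  [subst: {c:=e, b:=Int} | 0 pending]
  bind a := (List e -> e)

Answer: a:=(List e -> e) b:=Int c:=e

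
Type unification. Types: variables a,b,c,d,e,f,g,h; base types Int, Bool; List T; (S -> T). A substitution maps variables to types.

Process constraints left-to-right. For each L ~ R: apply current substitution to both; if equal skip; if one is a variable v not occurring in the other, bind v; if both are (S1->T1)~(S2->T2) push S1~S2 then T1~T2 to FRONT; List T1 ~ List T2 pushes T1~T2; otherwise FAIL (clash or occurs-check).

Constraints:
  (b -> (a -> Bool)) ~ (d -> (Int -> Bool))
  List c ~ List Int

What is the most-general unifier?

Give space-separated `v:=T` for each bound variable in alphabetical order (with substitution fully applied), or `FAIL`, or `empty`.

step 1: unify (b -> (a -> Bool)) ~ (d -> (Int -> Bool))  [subst: {-} | 1 pending]
  -> decompose arrow: push b~d, (a -> Bool)~(Int -> Bool)
step 2: unify b ~ d  [subst: {-} | 2 pending]
  bind b := d
step 3: unify (a -> Bool) ~ (Int -> Bool)  [subst: {b:=d} | 1 pending]
  -> decompose arrow: push a~Int, Bool~Bool
step 4: unify a ~ Int  [subst: {b:=d} | 2 pending]
  bind a := Int
step 5: unify Bool ~ Bool  [subst: {b:=d, a:=Int} | 1 pending]
  -> identical, skip
step 6: unify List c ~ List Int  [subst: {b:=d, a:=Int} | 0 pending]
  -> decompose List: push c~Int
step 7: unify c ~ Int  [subst: {b:=d, a:=Int} | 0 pending]
  bind c := Int

Answer: a:=Int b:=d c:=Int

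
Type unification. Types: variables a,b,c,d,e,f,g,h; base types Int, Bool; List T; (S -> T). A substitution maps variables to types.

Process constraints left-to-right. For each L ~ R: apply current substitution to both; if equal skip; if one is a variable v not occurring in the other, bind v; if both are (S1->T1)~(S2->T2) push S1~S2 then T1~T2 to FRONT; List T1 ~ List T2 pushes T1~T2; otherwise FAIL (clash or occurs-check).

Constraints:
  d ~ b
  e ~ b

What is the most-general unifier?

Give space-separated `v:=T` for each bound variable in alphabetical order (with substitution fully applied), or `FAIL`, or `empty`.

step 1: unify d ~ b  [subst: {-} | 1 pending]
  bind d := b
step 2: unify e ~ b  [subst: {d:=b} | 0 pending]
  bind e := b

Answer: d:=b e:=b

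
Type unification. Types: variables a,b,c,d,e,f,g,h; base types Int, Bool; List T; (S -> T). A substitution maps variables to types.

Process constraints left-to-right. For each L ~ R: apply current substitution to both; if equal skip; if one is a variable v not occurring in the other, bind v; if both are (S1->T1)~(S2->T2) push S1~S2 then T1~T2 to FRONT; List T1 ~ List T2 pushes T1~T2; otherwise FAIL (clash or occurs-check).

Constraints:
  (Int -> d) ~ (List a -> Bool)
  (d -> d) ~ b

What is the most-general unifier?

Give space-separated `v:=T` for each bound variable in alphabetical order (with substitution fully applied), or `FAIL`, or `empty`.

step 1: unify (Int -> d) ~ (List a -> Bool)  [subst: {-} | 1 pending]
  -> decompose arrow: push Int~List a, d~Bool
step 2: unify Int ~ List a  [subst: {-} | 2 pending]
  clash: Int vs List a

Answer: FAIL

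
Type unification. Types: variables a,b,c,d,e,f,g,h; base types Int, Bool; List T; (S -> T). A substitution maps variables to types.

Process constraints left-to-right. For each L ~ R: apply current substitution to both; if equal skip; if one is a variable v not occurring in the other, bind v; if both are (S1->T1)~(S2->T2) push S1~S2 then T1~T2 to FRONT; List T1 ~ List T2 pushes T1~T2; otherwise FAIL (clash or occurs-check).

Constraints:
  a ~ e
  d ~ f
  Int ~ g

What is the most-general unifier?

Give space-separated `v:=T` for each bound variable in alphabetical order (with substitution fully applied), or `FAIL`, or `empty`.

step 1: unify a ~ e  [subst: {-} | 2 pending]
  bind a := e
step 2: unify d ~ f  [subst: {a:=e} | 1 pending]
  bind d := f
step 3: unify Int ~ g  [subst: {a:=e, d:=f} | 0 pending]
  bind g := Int

Answer: a:=e d:=f g:=Int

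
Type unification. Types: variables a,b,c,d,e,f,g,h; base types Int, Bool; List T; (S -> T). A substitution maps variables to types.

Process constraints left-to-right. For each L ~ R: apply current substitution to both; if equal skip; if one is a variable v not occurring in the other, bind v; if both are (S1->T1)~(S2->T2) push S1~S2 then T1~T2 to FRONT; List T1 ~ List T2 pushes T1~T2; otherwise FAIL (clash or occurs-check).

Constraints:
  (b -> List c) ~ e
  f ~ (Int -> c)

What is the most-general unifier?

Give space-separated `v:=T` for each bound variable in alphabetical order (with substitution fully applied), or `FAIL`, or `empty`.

Answer: e:=(b -> List c) f:=(Int -> c)

Derivation:
step 1: unify (b -> List c) ~ e  [subst: {-} | 1 pending]
  bind e := (b -> List c)
step 2: unify f ~ (Int -> c)  [subst: {e:=(b -> List c)} | 0 pending]
  bind f := (Int -> c)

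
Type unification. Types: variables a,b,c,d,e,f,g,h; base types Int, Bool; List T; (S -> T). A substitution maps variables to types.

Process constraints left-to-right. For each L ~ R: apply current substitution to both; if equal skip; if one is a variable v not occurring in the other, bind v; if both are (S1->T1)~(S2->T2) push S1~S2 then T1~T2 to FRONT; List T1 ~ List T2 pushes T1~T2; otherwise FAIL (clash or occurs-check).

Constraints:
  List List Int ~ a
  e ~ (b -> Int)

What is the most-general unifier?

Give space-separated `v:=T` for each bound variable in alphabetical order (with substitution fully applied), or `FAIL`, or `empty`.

Answer: a:=List List Int e:=(b -> Int)

Derivation:
step 1: unify List List Int ~ a  [subst: {-} | 1 pending]
  bind a := List List Int
step 2: unify e ~ (b -> Int)  [subst: {a:=List List Int} | 0 pending]
  bind e := (b -> Int)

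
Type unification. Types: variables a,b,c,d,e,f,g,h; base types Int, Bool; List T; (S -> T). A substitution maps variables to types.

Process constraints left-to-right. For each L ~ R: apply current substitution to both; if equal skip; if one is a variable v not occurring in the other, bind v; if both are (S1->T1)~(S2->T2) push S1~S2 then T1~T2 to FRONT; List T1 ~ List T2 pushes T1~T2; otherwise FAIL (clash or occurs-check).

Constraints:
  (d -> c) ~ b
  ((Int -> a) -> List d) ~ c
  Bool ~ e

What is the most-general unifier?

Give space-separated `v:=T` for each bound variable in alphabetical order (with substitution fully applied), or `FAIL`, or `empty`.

step 1: unify (d -> c) ~ b  [subst: {-} | 2 pending]
  bind b := (d -> c)
step 2: unify ((Int -> a) -> List d) ~ c  [subst: {b:=(d -> c)} | 1 pending]
  bind c := ((Int -> a) -> List d)
step 3: unify Bool ~ e  [subst: {b:=(d -> c), c:=((Int -> a) -> List d)} | 0 pending]
  bind e := Bool

Answer: b:=(d -> ((Int -> a) -> List d)) c:=((Int -> a) -> List d) e:=Bool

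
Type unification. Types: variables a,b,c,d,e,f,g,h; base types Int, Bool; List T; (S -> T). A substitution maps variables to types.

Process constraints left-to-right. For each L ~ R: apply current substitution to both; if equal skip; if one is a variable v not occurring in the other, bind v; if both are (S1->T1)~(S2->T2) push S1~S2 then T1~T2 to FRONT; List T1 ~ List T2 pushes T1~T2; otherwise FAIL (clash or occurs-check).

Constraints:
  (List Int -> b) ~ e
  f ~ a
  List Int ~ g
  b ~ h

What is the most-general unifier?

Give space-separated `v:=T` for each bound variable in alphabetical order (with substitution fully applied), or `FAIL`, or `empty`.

Answer: b:=h e:=(List Int -> h) f:=a g:=List Int

Derivation:
step 1: unify (List Int -> b) ~ e  [subst: {-} | 3 pending]
  bind e := (List Int -> b)
step 2: unify f ~ a  [subst: {e:=(List Int -> b)} | 2 pending]
  bind f := a
step 3: unify List Int ~ g  [subst: {e:=(List Int -> b), f:=a} | 1 pending]
  bind g := List Int
step 4: unify b ~ h  [subst: {e:=(List Int -> b), f:=a, g:=List Int} | 0 pending]
  bind b := h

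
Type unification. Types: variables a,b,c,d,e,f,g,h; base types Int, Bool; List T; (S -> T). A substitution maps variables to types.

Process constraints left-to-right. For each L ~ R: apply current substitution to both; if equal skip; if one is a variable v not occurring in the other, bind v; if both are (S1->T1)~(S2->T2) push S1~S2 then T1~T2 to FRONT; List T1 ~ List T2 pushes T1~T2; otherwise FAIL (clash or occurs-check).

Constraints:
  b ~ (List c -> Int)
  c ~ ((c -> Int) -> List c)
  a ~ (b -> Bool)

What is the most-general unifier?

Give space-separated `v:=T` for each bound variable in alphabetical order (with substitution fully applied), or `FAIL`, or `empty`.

step 1: unify b ~ (List c -> Int)  [subst: {-} | 2 pending]
  bind b := (List c -> Int)
step 2: unify c ~ ((c -> Int) -> List c)  [subst: {b:=(List c -> Int)} | 1 pending]
  occurs-check fail: c in ((c -> Int) -> List c)

Answer: FAIL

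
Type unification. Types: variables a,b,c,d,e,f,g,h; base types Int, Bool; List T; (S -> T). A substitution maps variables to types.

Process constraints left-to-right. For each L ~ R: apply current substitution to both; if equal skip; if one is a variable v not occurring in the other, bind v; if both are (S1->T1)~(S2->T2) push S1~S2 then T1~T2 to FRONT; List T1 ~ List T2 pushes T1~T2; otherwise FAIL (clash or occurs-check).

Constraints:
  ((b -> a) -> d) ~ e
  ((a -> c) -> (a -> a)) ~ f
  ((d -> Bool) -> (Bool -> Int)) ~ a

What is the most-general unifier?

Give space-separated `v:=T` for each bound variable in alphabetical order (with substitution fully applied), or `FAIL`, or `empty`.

Answer: a:=((d -> Bool) -> (Bool -> Int)) e:=((b -> ((d -> Bool) -> (Bool -> Int))) -> d) f:=((((d -> Bool) -> (Bool -> Int)) -> c) -> (((d -> Bool) -> (Bool -> Int)) -> ((d -> Bool) -> (Bool -> Int))))

Derivation:
step 1: unify ((b -> a) -> d) ~ e  [subst: {-} | 2 pending]
  bind e := ((b -> a) -> d)
step 2: unify ((a -> c) -> (a -> a)) ~ f  [subst: {e:=((b -> a) -> d)} | 1 pending]
  bind f := ((a -> c) -> (a -> a))
step 3: unify ((d -> Bool) -> (Bool -> Int)) ~ a  [subst: {e:=((b -> a) -> d), f:=((a -> c) -> (a -> a))} | 0 pending]
  bind a := ((d -> Bool) -> (Bool -> Int))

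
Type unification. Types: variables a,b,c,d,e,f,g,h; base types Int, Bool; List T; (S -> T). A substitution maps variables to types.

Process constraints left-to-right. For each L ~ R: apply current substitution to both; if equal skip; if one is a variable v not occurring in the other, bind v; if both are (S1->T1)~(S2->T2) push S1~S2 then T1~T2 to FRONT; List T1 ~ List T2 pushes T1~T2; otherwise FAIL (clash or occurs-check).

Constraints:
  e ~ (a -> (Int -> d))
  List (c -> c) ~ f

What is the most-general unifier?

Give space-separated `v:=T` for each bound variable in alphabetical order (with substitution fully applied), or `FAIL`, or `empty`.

Answer: e:=(a -> (Int -> d)) f:=List (c -> c)

Derivation:
step 1: unify e ~ (a -> (Int -> d))  [subst: {-} | 1 pending]
  bind e := (a -> (Int -> d))
step 2: unify List (c -> c) ~ f  [subst: {e:=(a -> (Int -> d))} | 0 pending]
  bind f := List (c -> c)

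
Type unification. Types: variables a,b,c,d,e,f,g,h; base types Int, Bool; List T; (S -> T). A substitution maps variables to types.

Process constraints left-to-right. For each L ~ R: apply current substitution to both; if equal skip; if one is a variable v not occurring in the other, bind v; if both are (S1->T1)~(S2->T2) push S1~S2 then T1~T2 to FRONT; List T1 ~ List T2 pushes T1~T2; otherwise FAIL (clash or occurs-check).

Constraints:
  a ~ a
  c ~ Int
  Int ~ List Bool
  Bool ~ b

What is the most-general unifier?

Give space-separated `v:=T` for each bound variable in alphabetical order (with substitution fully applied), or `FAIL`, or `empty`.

Answer: FAIL

Derivation:
step 1: unify a ~ a  [subst: {-} | 3 pending]
  -> identical, skip
step 2: unify c ~ Int  [subst: {-} | 2 pending]
  bind c := Int
step 3: unify Int ~ List Bool  [subst: {c:=Int} | 1 pending]
  clash: Int vs List Bool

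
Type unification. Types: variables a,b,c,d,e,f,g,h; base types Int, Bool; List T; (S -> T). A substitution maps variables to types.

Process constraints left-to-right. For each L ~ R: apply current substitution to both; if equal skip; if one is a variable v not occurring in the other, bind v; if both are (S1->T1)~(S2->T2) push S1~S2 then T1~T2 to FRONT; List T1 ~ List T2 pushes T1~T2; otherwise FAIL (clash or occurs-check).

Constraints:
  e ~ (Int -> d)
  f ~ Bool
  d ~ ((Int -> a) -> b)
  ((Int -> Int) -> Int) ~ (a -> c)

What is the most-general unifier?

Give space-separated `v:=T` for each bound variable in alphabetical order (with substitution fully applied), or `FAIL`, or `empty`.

step 1: unify e ~ (Int -> d)  [subst: {-} | 3 pending]
  bind e := (Int -> d)
step 2: unify f ~ Bool  [subst: {e:=(Int -> d)} | 2 pending]
  bind f := Bool
step 3: unify d ~ ((Int -> a) -> b)  [subst: {e:=(Int -> d), f:=Bool} | 1 pending]
  bind d := ((Int -> a) -> b)
step 4: unify ((Int -> Int) -> Int) ~ (a -> c)  [subst: {e:=(Int -> d), f:=Bool, d:=((Int -> a) -> b)} | 0 pending]
  -> decompose arrow: push (Int -> Int)~a, Int~c
step 5: unify (Int -> Int) ~ a  [subst: {e:=(Int -> d), f:=Bool, d:=((Int -> a) -> b)} | 1 pending]
  bind a := (Int -> Int)
step 6: unify Int ~ c  [subst: {e:=(Int -> d), f:=Bool, d:=((Int -> a) -> b), a:=(Int -> Int)} | 0 pending]
  bind c := Int

Answer: a:=(Int -> Int) c:=Int d:=((Int -> (Int -> Int)) -> b) e:=(Int -> ((Int -> (Int -> Int)) -> b)) f:=Bool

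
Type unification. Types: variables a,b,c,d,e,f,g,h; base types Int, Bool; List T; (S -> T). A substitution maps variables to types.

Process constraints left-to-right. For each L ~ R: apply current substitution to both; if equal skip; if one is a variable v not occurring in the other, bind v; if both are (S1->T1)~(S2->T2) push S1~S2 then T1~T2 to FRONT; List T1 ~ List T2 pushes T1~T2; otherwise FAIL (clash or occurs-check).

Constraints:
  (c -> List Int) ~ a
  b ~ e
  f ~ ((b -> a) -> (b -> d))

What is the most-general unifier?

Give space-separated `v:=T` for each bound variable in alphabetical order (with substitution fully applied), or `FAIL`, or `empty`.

step 1: unify (c -> List Int) ~ a  [subst: {-} | 2 pending]
  bind a := (c -> List Int)
step 2: unify b ~ e  [subst: {a:=(c -> List Int)} | 1 pending]
  bind b := e
step 3: unify f ~ ((e -> (c -> List Int)) -> (e -> d))  [subst: {a:=(c -> List Int), b:=e} | 0 pending]
  bind f := ((e -> (c -> List Int)) -> (e -> d))

Answer: a:=(c -> List Int) b:=e f:=((e -> (c -> List Int)) -> (e -> d))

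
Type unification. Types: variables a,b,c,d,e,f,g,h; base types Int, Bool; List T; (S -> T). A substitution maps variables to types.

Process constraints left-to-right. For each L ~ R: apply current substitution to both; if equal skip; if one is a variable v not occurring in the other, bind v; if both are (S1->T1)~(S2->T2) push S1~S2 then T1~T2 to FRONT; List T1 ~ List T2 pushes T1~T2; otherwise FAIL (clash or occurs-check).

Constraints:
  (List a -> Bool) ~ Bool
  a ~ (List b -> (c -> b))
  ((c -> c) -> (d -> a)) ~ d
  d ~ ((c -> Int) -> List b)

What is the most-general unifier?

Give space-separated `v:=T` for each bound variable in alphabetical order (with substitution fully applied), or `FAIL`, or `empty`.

Answer: FAIL

Derivation:
step 1: unify (List a -> Bool) ~ Bool  [subst: {-} | 3 pending]
  clash: (List a -> Bool) vs Bool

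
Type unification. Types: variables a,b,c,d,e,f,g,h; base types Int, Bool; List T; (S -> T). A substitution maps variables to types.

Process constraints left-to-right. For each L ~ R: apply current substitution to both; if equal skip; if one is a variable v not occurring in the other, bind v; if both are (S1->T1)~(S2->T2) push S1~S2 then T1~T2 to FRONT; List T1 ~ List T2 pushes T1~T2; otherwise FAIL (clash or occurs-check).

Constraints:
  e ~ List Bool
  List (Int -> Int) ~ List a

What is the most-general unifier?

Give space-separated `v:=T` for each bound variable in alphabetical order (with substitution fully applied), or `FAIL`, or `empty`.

Answer: a:=(Int -> Int) e:=List Bool

Derivation:
step 1: unify e ~ List Bool  [subst: {-} | 1 pending]
  bind e := List Bool
step 2: unify List (Int -> Int) ~ List a  [subst: {e:=List Bool} | 0 pending]
  -> decompose List: push (Int -> Int)~a
step 3: unify (Int -> Int) ~ a  [subst: {e:=List Bool} | 0 pending]
  bind a := (Int -> Int)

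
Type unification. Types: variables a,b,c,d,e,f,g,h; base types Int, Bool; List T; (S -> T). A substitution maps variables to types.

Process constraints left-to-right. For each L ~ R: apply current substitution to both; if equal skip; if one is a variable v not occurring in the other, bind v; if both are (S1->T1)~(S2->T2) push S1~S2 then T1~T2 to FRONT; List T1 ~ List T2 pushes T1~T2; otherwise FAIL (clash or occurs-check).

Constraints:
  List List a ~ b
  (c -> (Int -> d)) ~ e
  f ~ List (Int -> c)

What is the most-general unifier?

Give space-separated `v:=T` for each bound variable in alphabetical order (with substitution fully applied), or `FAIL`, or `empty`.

step 1: unify List List a ~ b  [subst: {-} | 2 pending]
  bind b := List List a
step 2: unify (c -> (Int -> d)) ~ e  [subst: {b:=List List a} | 1 pending]
  bind e := (c -> (Int -> d))
step 3: unify f ~ List (Int -> c)  [subst: {b:=List List a, e:=(c -> (Int -> d))} | 0 pending]
  bind f := List (Int -> c)

Answer: b:=List List a e:=(c -> (Int -> d)) f:=List (Int -> c)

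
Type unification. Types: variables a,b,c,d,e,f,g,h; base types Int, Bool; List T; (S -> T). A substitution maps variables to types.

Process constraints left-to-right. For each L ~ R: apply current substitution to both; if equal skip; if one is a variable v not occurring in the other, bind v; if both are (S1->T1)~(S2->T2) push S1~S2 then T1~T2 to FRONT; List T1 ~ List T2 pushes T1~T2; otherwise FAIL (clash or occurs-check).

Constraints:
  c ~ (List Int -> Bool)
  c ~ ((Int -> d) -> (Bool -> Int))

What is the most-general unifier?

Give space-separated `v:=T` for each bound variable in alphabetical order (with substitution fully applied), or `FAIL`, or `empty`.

Answer: FAIL

Derivation:
step 1: unify c ~ (List Int -> Bool)  [subst: {-} | 1 pending]
  bind c := (List Int -> Bool)
step 2: unify (List Int -> Bool) ~ ((Int -> d) -> (Bool -> Int))  [subst: {c:=(List Int -> Bool)} | 0 pending]
  -> decompose arrow: push List Int~(Int -> d), Bool~(Bool -> Int)
step 3: unify List Int ~ (Int -> d)  [subst: {c:=(List Int -> Bool)} | 1 pending]
  clash: List Int vs (Int -> d)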